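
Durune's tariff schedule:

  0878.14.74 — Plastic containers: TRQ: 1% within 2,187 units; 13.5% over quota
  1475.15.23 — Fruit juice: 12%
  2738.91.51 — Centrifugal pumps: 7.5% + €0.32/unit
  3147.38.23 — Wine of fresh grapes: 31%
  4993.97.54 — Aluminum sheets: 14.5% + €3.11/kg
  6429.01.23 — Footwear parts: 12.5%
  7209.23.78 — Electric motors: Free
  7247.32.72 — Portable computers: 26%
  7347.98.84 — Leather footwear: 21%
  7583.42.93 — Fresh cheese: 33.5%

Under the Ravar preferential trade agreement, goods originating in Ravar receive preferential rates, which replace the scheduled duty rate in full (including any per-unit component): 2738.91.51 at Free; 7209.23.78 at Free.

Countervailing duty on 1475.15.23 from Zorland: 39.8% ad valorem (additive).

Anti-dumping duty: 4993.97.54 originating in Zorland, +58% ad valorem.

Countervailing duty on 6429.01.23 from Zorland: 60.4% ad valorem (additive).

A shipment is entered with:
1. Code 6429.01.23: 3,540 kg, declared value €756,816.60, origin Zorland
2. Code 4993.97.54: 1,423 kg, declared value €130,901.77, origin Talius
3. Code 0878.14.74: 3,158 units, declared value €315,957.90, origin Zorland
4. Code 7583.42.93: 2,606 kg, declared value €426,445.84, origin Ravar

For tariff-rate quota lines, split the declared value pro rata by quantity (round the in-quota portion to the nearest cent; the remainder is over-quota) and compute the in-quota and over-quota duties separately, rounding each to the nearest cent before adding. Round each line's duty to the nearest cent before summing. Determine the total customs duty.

€733,288.09

Line 1 (6429.01.23, Zorland, 3,540 kg, €756,816.60):
Base rate for 6429.01.23 is 12.5%.
Additional duty on 6429.01.23 from Zorland: +60.4%. Applied ad valorem rate: 12.5% + 60.4% = 72.9%.
Duty = €756,816.60 × 72.9% = €551,719.30.
Line 2 (4993.97.54, Talius, 1,423 kg, €130,901.77):
Base rate for 4993.97.54 is 14.5% + €3.11/kg.
The additional-duty order on 4993.97.54 targets Zorland, not Talius; it does not apply.
Duty = €130,901.77 × 14.5% + 1,423 × €3.11 = €23,406.29.
Line 3 (0878.14.74, Zorland, 3,158 units, €315,957.90):
Code 0878.14.74 is under a tariff-rate quota (threshold 2,187 units). In-quota: 2,187 units at 1%; over-quota: 971 units at 13.5%.
Pro-rata value split: in-quota = €315,957.90 × 2,187/3,158 = €218,809.35; over-quota = €315,957.90 − €218,809.35 = €97,148.55.
In-quota duty = €218,809.35 × 1% = €2,188.09. Over-quota duty = €97,148.55 × 13.5% = €13,115.05.
Line duty = €2,188.09 + €13,115.05 = €15,303.14.
Line 4 (7583.42.93, Ravar, 2,606 kg, €426,445.84):
Base rate for 7583.42.93 is 33.5%.
Origin Ravar is the FTA partner but 7583.42.93 is not on the preference list; base rate stands.
Duty = €426,445.84 × 33.5% = €142,859.36.
Total = €551,719.30 + €23,406.29 + €15,303.14 + €142,859.36 = €733,288.09.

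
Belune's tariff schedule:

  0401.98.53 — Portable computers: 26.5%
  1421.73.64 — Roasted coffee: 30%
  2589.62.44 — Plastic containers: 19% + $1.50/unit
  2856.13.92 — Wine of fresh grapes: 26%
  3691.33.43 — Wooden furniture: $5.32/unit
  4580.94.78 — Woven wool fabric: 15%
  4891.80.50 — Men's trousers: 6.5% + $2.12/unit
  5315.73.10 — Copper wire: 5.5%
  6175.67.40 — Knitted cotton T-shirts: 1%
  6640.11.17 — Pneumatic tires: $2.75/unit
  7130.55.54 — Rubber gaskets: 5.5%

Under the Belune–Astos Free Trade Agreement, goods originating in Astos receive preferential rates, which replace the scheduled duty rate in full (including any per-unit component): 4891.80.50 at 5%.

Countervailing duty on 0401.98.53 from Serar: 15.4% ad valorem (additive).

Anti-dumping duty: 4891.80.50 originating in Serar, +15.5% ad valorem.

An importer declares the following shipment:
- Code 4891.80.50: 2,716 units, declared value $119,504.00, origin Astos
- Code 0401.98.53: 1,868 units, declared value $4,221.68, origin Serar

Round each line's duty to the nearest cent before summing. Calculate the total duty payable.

Line 1 (4891.80.50, Astos, 2,716 units, $119,504.00):
Base rate for 4891.80.50 is 6.5% + $2.12/unit.
Origin Astos qualifies under the Belune–Astos agreement and 4891.80.50 is covered: preferential rate 5% applies instead.
The additional-duty order on 4891.80.50 targets Serar, not Astos; it does not apply.
Duty = $119,504.00 × 5% = $5,975.20.
Line 2 (0401.98.53, Serar, 1,868 units, $4,221.68):
Base rate for 0401.98.53 is 26.5%.
Additional duty on 0401.98.53 from Serar: +15.4%. Applied ad valorem rate: 26.5% + 15.4% = 41.9%.
Duty = $4,221.68 × 41.9% = $1,768.88.
Total = $5,975.20 + $1,768.88 = $7,744.08.

$7,744.08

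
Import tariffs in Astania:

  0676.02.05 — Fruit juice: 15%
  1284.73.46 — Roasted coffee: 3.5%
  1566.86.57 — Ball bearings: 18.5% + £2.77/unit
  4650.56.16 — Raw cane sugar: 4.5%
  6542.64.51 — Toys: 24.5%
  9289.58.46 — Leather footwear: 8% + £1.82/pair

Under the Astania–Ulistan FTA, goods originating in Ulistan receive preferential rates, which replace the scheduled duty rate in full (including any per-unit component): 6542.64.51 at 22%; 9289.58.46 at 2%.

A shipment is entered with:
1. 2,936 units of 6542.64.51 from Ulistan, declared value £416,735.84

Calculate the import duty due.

Line 1 (6542.64.51, Ulistan, 2,936 units, £416,735.84):
Base rate for 6542.64.51 is 24.5%.
Origin Ulistan qualifies under the Astania–Ulistan agreement and 6542.64.51 is covered: preferential rate 22% applies instead.
Duty = £416,735.84 × 22% = £91,681.88.

£91,681.88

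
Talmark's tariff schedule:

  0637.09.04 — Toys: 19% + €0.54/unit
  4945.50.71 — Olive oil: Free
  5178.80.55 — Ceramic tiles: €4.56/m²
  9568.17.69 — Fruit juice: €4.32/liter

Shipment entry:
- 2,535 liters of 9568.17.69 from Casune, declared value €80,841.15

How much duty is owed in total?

€10,951.20

Line 1 (9568.17.69, Casune, 2,535 liters, €80,841.15):
Base rate for 9568.17.69 is €4.32/liter.
Duty = 2,535 × €4.32 = €10,951.20.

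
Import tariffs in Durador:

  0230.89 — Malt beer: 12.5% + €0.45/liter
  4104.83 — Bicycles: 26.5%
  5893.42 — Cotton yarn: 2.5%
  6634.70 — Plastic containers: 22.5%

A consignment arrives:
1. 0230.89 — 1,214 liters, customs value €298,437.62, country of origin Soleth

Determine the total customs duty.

€37,851.00

Line 1 (0230.89, Soleth, 1,214 liters, €298,437.62):
Base rate for 0230.89 is 12.5% + €0.45/liter.
Duty = €298,437.62 × 12.5% + 1,214 × €0.45 = €37,851.00.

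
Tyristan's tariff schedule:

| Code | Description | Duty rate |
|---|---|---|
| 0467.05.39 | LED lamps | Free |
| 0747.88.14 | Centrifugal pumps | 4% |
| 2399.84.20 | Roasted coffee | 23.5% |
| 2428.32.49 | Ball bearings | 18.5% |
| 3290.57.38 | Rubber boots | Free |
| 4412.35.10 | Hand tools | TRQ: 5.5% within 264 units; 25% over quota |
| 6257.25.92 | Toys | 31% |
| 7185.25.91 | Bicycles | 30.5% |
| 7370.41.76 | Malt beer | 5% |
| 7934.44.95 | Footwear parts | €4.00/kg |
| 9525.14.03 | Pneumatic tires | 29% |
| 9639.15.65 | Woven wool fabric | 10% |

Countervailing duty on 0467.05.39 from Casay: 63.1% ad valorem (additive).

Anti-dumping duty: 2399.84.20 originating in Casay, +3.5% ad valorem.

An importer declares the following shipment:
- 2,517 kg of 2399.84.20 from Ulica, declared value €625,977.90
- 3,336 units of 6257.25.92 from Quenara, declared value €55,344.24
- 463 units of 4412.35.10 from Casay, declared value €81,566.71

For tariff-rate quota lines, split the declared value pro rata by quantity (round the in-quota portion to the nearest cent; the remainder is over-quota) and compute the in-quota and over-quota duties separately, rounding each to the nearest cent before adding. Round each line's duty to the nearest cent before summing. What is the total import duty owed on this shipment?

Line 1 (2399.84.20, Ulica, 2,517 kg, €625,977.90):
Base rate for 2399.84.20 is 23.5%.
The additional-duty order on 2399.84.20 targets Casay, not Ulica; it does not apply.
Duty = €625,977.90 × 23.5% = €147,104.81.
Line 2 (6257.25.92, Quenara, 3,336 units, €55,344.24):
Base rate for 6257.25.92 is 31%.
Duty = €55,344.24 × 31% = €17,156.71.
Line 3 (4412.35.10, Casay, 463 units, €81,566.71):
Code 4412.35.10 is under a tariff-rate quota (threshold 264 units). In-quota: 264 units at 5.5%; over-quota: 199 units at 25%.
Pro-rata value split: in-quota = €81,566.71 × 264/463 = €46,508.88; over-quota = €81,566.71 − €46,508.88 = €35,057.83.
In-quota duty = €46,508.88 × 5.5% = €2,557.99. Over-quota duty = €35,057.83 × 25% = €8,764.46.
Line duty = €2,557.99 + €8,764.46 = €11,322.45.
Total = €147,104.81 + €17,156.71 + €11,322.45 = €175,583.97.

€175,583.97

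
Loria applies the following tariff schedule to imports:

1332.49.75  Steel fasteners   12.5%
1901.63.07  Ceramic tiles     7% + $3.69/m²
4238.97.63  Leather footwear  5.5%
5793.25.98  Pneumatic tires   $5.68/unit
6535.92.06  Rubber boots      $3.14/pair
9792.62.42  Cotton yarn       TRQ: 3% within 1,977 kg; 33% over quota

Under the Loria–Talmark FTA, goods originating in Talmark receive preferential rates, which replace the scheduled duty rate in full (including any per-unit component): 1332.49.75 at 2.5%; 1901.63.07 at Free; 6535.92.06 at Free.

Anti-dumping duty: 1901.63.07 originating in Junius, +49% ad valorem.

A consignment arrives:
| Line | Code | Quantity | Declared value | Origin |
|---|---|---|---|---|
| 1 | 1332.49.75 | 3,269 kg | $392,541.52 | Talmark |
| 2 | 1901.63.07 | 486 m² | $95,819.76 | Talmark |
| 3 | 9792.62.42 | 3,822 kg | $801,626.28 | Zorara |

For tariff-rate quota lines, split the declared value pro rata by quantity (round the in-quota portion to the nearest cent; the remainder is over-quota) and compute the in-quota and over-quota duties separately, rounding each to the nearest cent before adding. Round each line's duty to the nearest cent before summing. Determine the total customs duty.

$149,953.42

Line 1 (1332.49.75, Talmark, 3,269 kg, $392,541.52):
Base rate for 1332.49.75 is 12.5%.
Origin Talmark qualifies under the Loria–Talmark agreement and 1332.49.75 is covered: preferential rate 2.5% applies instead.
Duty = $392,541.52 × 2.5% = $9,813.54.
Line 2 (1901.63.07, Talmark, 486 m², $95,819.76):
Base rate for 1901.63.07 is 7% + $3.69/m².
Origin Talmark qualifies under the Loria–Talmark agreement and 1901.63.07 is covered: preferential rate Free applies instead.
The additional-duty order on 1901.63.07 targets Junius, not Talmark; it does not apply.
Duty = $95,819.76 × 0% = $0.00.
Line 3 (9792.62.42, Zorara, 3,822 kg, $801,626.28):
Code 9792.62.42 is under a tariff-rate quota (threshold 1,977 kg). In-quota: 1,977 kg at 3%; over-quota: 1,845 kg at 33%.
Pro-rata value split: in-quota = $801,626.28 × 1,977/3,822 = $414,655.98; over-quota = $801,626.28 − $414,655.98 = $386,970.30.
In-quota duty = $414,655.98 × 3% = $12,439.68. Over-quota duty = $386,970.30 × 33% = $127,700.20.
Line duty = $12,439.68 + $127,700.20 = $140,139.88.
Total = $9,813.54 + $0.00 + $140,139.88 = $149,953.42.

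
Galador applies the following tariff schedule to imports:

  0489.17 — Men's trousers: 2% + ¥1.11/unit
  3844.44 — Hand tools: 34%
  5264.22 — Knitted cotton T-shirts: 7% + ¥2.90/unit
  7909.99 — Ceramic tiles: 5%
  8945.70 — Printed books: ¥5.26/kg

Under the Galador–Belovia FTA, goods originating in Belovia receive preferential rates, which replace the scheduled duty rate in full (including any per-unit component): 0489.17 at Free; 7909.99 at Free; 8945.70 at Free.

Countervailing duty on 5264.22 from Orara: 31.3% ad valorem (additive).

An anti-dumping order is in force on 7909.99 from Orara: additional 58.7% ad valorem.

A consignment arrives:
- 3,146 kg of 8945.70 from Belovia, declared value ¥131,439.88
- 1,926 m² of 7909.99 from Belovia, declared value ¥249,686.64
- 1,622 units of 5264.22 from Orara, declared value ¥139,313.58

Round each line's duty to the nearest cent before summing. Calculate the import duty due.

¥58,060.90

Line 1 (8945.70, Belovia, 3,146 kg, ¥131,439.88):
Base rate for 8945.70 is ¥5.26/kg.
Origin Belovia qualifies under the Galador–Belovia agreement and 8945.70 is covered: preferential rate Free applies instead.
Duty = ¥131,439.88 × 0% = ¥0.00.
Line 2 (7909.99, Belovia, 1,926 m², ¥249,686.64):
Base rate for 7909.99 is 5%.
Origin Belovia qualifies under the Galador–Belovia agreement and 7909.99 is covered: preferential rate Free applies instead.
The additional-duty order on 7909.99 targets Orara, not Belovia; it does not apply.
Duty = ¥249,686.64 × 0% = ¥0.00.
Line 3 (5264.22, Orara, 1,622 units, ¥139,313.58):
Base rate for 5264.22 is 7% + ¥2.90/unit.
Additional duty on 5264.22 from Orara: +31.3%. Applied ad valorem rate: 7% + 31.3% = 38.3%.
Duty = ¥139,313.58 × 38.3% + 1,622 × ¥2.90 = ¥58,060.90.
Total = ¥0.00 + ¥0.00 + ¥58,060.90 = ¥58,060.90.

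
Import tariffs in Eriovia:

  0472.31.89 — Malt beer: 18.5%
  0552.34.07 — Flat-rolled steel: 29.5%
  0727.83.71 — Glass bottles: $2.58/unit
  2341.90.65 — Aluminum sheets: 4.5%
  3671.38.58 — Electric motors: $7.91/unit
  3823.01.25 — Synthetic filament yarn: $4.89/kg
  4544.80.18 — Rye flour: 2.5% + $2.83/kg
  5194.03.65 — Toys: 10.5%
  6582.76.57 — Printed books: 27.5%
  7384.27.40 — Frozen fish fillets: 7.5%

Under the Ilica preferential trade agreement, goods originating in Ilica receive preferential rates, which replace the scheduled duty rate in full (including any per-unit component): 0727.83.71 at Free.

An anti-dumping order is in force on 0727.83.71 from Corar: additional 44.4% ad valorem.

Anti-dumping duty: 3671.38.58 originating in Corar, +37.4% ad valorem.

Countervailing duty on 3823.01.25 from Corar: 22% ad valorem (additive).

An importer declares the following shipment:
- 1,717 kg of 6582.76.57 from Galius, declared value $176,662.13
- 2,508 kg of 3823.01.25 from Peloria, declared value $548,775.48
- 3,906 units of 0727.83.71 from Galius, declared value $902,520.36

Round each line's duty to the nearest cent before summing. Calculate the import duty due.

Line 1 (6582.76.57, Galius, 1,717 kg, $176,662.13):
Base rate for 6582.76.57 is 27.5%.
Duty = $176,662.13 × 27.5% = $48,582.09.
Line 2 (3823.01.25, Peloria, 2,508 kg, $548,775.48):
Base rate for 3823.01.25 is $4.89/kg.
The additional-duty order on 3823.01.25 targets Corar, not Peloria; it does not apply.
Duty = 2,508 × $4.89 = $12,264.12.
Line 3 (0727.83.71, Galius, 3,906 units, $902,520.36):
Base rate for 0727.83.71 is $2.58/unit.
0727.83.71 has an FTA preferential rate, but origin Galius is not Ilica; base rate stands.
The additional-duty order on 0727.83.71 targets Corar, not Galius; it does not apply.
Duty = 3,906 × $2.58 = $10,077.48.
Total = $48,582.09 + $12,264.12 + $10,077.48 = $70,923.69.

$70,923.69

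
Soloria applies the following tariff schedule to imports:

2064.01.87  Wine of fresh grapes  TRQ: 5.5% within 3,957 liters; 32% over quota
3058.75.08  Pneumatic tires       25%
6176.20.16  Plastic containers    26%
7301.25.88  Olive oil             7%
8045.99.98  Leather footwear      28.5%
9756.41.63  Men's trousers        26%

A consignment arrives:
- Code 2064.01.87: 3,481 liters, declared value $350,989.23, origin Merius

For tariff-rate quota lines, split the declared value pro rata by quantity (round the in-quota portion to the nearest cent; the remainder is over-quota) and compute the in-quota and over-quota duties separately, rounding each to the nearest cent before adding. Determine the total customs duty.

$19,304.41

Line 1 (2064.01.87, Merius, 3,481 liters, $350,989.23):
Code 2064.01.87 is under a tariff-rate quota (threshold 3,957 liters). Quantity 3,481 liters is within the quota, so the in-quota rate 5.5% applies to the full value.
Duty = $350,989.23 × 5.5% = $19,304.41.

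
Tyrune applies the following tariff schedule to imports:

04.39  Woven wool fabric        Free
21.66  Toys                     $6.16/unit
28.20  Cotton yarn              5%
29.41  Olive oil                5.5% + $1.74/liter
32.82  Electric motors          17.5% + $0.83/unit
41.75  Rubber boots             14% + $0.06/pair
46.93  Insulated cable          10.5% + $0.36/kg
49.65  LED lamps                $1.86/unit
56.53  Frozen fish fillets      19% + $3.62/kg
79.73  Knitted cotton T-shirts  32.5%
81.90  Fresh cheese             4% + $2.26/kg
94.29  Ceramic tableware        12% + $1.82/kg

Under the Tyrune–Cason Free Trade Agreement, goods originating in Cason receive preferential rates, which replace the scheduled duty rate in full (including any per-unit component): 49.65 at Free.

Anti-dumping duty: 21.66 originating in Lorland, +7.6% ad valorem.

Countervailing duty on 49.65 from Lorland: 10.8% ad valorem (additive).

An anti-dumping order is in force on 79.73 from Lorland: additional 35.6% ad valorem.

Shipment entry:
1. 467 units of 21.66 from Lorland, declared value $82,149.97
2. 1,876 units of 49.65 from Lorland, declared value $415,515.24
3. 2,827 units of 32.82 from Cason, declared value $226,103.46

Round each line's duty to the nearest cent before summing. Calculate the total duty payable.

$99,399.65

Line 1 (21.66, Lorland, 467 units, $82,149.97):
Base rate for 21.66 is $6.16/unit.
Additional duty on 21.66 from Lorland: +7.6% ad valorem. Applied ad valorem rate = 7.6%.
Duty = $82,149.97 × 7.6% + 467 × $6.16 = $9,120.12.
Line 2 (49.65, Lorland, 1,876 units, $415,515.24):
Base rate for 49.65 is $1.86/unit.
49.65 has an FTA preferential rate, but origin Lorland is not Cason; base rate stands.
Additional duty on 49.65 from Lorland: +10.8% ad valorem. Applied ad valorem rate = 10.8%.
Duty = $415,515.24 × 10.8% + 1,876 × $1.86 = $48,365.01.
Line 3 (32.82, Cason, 2,827 units, $226,103.46):
Base rate for 32.82 is 17.5% + $0.83/unit.
Origin Cason is the FTA partner but 32.82 is not on the preference list; base rate stands.
Duty = $226,103.46 × 17.5% + 2,827 × $0.83 = $41,914.52.
Total = $9,120.12 + $48,365.01 + $41,914.52 = $99,399.65.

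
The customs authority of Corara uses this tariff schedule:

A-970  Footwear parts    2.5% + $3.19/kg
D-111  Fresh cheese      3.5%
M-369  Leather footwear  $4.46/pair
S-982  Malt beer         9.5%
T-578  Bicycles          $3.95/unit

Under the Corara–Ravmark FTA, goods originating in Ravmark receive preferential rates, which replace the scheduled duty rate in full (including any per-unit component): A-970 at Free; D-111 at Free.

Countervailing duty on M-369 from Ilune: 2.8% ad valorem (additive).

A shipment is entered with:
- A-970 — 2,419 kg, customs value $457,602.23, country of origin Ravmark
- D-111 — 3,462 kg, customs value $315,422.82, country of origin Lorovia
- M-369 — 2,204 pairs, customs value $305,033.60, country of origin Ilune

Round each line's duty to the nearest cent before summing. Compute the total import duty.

Line 1 (A-970, Ravmark, 2,419 kg, $457,602.23):
Base rate for A-970 is 2.5% + $3.19/kg.
Origin Ravmark qualifies under the Corara–Ravmark agreement and A-970 is covered: preferential rate Free applies instead.
Duty = $457,602.23 × 0% = $0.00.
Line 2 (D-111, Lorovia, 3,462 kg, $315,422.82):
Base rate for D-111 is 3.5%.
D-111 has an FTA preferential rate, but origin Lorovia is not Ravmark; base rate stands.
Duty = $315,422.82 × 3.5% = $11,039.80.
Line 3 (M-369, Ilune, 2,204 pairs, $305,033.60):
Base rate for M-369 is $4.46/pair.
Additional duty on M-369 from Ilune: +2.8% ad valorem. Applied ad valorem rate = 2.8%.
Duty = $305,033.60 × 2.8% + 2,204 × $4.46 = $18,370.78.
Total = $0.00 + $11,039.80 + $18,370.78 = $29,410.58.

$29,410.58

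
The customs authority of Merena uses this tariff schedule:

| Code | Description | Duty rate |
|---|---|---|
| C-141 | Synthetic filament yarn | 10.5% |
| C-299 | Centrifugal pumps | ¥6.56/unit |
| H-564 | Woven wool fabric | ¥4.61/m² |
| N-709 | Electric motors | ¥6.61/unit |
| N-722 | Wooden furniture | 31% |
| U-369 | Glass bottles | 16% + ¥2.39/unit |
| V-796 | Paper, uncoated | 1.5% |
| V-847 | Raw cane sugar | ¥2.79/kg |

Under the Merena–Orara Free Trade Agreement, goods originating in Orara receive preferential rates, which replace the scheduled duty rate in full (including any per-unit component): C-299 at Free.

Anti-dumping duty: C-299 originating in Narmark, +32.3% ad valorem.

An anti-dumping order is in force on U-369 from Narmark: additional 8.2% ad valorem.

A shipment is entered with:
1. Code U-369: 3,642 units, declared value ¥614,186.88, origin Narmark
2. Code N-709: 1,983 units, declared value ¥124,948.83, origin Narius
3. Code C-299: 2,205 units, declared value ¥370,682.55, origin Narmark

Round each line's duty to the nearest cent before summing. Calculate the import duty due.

¥304,640.49

Line 1 (U-369, Narmark, 3,642 units, ¥614,186.88):
Base rate for U-369 is 16% + ¥2.39/unit.
Additional duty on U-369 from Narmark: +8.2%. Applied ad valorem rate: 16% + 8.2% = 24.2%.
Duty = ¥614,186.88 × 24.2% + 3,642 × ¥2.39 = ¥157,337.60.
Line 2 (N-709, Narius, 1,983 units, ¥124,948.83):
Base rate for N-709 is ¥6.61/unit.
Duty = 1,983 × ¥6.61 = ¥13,107.63.
Line 3 (C-299, Narmark, 2,205 units, ¥370,682.55):
Base rate for C-299 is ¥6.56/unit.
C-299 has an FTA preferential rate, but origin Narmark is not Orara; base rate stands.
Additional duty on C-299 from Narmark: +32.3% ad valorem. Applied ad valorem rate = 32.3%.
Duty = ¥370,682.55 × 32.3% + 2,205 × ¥6.56 = ¥134,195.26.
Total = ¥157,337.60 + ¥13,107.63 + ¥134,195.26 = ¥304,640.49.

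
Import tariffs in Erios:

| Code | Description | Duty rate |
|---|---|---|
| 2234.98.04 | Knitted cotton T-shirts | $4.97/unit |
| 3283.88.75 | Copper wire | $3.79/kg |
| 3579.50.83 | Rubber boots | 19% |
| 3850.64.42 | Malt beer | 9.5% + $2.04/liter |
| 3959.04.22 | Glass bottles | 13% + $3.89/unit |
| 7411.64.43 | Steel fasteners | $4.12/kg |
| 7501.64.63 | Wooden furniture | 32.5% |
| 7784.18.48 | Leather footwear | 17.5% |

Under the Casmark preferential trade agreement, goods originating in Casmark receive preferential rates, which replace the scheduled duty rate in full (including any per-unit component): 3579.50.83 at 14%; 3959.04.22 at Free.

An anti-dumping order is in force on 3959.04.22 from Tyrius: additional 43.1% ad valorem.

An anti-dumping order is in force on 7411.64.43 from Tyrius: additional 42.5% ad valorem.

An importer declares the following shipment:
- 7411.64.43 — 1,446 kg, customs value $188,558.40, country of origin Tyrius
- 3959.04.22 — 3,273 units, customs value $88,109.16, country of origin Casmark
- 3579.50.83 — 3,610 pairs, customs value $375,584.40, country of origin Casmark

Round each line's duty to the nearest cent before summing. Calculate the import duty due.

Line 1 (7411.64.43, Tyrius, 1,446 kg, $188,558.40):
Base rate for 7411.64.43 is $4.12/kg.
Additional duty on 7411.64.43 from Tyrius: +42.5% ad valorem. Applied ad valorem rate = 42.5%.
Duty = $188,558.40 × 42.5% + 1,446 × $4.12 = $86,094.84.
Line 2 (3959.04.22, Casmark, 3,273 units, $88,109.16):
Base rate for 3959.04.22 is 13% + $3.89/unit.
Origin Casmark qualifies under the Erios–Casmark agreement and 3959.04.22 is covered: preferential rate Free applies instead.
The additional-duty order on 3959.04.22 targets Tyrius, not Casmark; it does not apply.
Duty = $88,109.16 × 0% = $0.00.
Line 3 (3579.50.83, Casmark, 3,610 pairs, $375,584.40):
Base rate for 3579.50.83 is 19%.
Origin Casmark qualifies under the Erios–Casmark agreement and 3579.50.83 is covered: preferential rate 14% applies instead.
Duty = $375,584.40 × 14% = $52,581.82.
Total = $86,094.84 + $0.00 + $52,581.82 = $138,676.66.

$138,676.66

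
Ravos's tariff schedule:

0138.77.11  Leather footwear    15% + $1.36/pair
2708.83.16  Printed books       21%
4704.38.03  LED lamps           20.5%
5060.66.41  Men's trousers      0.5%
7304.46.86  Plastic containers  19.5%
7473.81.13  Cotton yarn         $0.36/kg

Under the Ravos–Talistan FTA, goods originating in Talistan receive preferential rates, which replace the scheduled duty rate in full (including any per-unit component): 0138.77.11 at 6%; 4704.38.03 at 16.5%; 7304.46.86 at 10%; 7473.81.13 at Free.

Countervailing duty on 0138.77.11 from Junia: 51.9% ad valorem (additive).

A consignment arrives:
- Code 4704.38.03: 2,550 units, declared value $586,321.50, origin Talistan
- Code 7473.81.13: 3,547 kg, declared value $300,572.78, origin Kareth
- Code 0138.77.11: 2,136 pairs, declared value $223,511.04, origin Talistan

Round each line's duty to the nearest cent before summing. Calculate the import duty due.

$111,430.63

Line 1 (4704.38.03, Talistan, 2,550 units, $586,321.50):
Base rate for 4704.38.03 is 20.5%.
Origin Talistan qualifies under the Ravos–Talistan agreement and 4704.38.03 is covered: preferential rate 16.5% applies instead.
Duty = $586,321.50 × 16.5% = $96,743.05.
Line 2 (7473.81.13, Kareth, 3,547 kg, $300,572.78):
Base rate for 7473.81.13 is $0.36/kg.
7473.81.13 has an FTA preferential rate, but origin Kareth is not Talistan; base rate stands.
Duty = 3,547 × $0.36 = $1,276.92.
Line 3 (0138.77.11, Talistan, 2,136 pairs, $223,511.04):
Base rate for 0138.77.11 is 15% + $1.36/pair.
Origin Talistan qualifies under the Ravos–Talistan agreement and 0138.77.11 is covered: preferential rate 6% applies instead.
The additional-duty order on 0138.77.11 targets Junia, not Talistan; it does not apply.
Duty = $223,511.04 × 6% = $13,410.66.
Total = $96,743.05 + $1,276.92 + $13,410.66 = $111,430.63.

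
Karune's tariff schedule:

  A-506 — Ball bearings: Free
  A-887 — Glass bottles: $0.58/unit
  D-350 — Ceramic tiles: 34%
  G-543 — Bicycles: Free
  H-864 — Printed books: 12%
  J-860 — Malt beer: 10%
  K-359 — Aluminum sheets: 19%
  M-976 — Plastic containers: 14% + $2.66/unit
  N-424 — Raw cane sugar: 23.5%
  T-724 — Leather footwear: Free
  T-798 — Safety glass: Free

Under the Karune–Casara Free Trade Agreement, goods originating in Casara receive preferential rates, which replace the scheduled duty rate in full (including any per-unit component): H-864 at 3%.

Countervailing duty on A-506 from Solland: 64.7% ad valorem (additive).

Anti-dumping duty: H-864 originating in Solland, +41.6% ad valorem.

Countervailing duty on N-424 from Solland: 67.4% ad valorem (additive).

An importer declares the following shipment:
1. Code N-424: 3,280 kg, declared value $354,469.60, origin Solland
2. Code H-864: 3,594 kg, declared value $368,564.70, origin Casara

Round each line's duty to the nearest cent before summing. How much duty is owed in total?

$333,269.81

Line 1 (N-424, Solland, 3,280 kg, $354,469.60):
Base rate for N-424 is 23.5%.
Additional duty on N-424 from Solland: +67.4%. Applied ad valorem rate: 23.5% + 67.4% = 90.9%.
Duty = $354,469.60 × 90.9% = $322,212.87.
Line 2 (H-864, Casara, 3,594 kg, $368,564.70):
Base rate for H-864 is 12%.
Origin Casara qualifies under the Karune–Casara agreement and H-864 is covered: preferential rate 3% applies instead.
The additional-duty order on H-864 targets Solland, not Casara; it does not apply.
Duty = $368,564.70 × 3% = $11,056.94.
Total = $322,212.87 + $11,056.94 = $333,269.81.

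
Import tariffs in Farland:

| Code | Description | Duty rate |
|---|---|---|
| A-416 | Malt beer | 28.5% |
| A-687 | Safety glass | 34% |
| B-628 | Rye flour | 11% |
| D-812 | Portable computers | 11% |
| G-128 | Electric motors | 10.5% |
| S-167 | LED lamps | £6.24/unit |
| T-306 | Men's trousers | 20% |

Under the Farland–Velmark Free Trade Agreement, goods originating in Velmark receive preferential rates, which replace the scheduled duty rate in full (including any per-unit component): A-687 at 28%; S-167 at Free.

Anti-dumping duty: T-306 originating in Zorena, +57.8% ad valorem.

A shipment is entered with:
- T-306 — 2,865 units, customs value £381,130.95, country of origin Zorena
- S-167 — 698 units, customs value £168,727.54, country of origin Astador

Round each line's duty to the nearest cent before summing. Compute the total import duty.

Line 1 (T-306, Zorena, 2,865 units, £381,130.95):
Base rate for T-306 is 20%.
Additional duty on T-306 from Zorena: +57.8%. Applied ad valorem rate: 20% + 57.8% = 77.8%.
Duty = £381,130.95 × 77.8% = £296,519.88.
Line 2 (S-167, Astador, 698 units, £168,727.54):
Base rate for S-167 is £6.24/unit.
S-167 has an FTA preferential rate, but origin Astador is not Velmark; base rate stands.
Duty = 698 × £6.24 = £4,355.52.
Total = £296,519.88 + £4,355.52 = £300,875.40.

£300,875.40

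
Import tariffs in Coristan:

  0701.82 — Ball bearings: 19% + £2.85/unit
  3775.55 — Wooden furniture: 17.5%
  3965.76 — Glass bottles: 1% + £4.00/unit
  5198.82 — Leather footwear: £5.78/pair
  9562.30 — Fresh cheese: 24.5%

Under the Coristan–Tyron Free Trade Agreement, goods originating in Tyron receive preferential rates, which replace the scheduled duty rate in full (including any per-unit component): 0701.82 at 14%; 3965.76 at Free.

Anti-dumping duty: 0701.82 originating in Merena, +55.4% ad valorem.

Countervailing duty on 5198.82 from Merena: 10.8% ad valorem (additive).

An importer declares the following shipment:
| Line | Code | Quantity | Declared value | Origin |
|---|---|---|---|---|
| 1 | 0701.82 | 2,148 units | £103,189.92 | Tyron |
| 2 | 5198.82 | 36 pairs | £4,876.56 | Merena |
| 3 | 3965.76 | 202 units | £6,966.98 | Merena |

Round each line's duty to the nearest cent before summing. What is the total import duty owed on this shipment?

£16,059.01

Line 1 (0701.82, Tyron, 2,148 units, £103,189.92):
Base rate for 0701.82 is 19% + £2.85/unit.
Origin Tyron qualifies under the Coristan–Tyron agreement and 0701.82 is covered: preferential rate 14% applies instead.
The additional-duty order on 0701.82 targets Merena, not Tyron; it does not apply.
Duty = £103,189.92 × 14% = £14,446.59.
Line 2 (5198.82, Merena, 36 pairs, £4,876.56):
Base rate for 5198.82 is £5.78/pair.
Additional duty on 5198.82 from Merena: +10.8% ad valorem. Applied ad valorem rate = 10.8%.
Duty = £4,876.56 × 10.8% + 36 × £5.78 = £734.75.
Line 3 (3965.76, Merena, 202 units, £6,966.98):
Base rate for 3965.76 is 1% + £4.00/unit.
3965.76 has an FTA preferential rate, but origin Merena is not Tyron; base rate stands.
Duty = £6,966.98 × 1% + 202 × £4.00 = £877.67.
Total = £14,446.59 + £734.75 + £877.67 = £16,059.01.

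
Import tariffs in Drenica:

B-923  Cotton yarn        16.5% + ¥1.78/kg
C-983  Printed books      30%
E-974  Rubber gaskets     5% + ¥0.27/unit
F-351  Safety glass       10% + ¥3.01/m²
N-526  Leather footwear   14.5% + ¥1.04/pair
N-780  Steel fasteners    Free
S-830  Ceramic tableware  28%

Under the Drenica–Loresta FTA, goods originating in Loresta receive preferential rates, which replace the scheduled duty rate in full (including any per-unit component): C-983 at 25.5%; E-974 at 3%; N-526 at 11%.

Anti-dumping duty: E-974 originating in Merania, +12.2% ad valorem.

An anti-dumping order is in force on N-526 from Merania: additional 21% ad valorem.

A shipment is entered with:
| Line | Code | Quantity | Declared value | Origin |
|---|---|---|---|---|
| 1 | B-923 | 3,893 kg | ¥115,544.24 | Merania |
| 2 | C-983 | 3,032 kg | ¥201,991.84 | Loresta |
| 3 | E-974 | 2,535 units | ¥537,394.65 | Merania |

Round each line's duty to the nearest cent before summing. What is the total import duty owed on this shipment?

Line 1 (B-923, Merania, 3,893 kg, ¥115,544.24):
Base rate for B-923 is 16.5% + ¥1.78/kg.
Duty = ¥115,544.24 × 16.5% + 3,893 × ¥1.78 = ¥25,994.34.
Line 2 (C-983, Loresta, 3,032 kg, ¥201,991.84):
Base rate for C-983 is 30%.
Origin Loresta qualifies under the Drenica–Loresta agreement and C-983 is covered: preferential rate 25.5% applies instead.
Duty = ¥201,991.84 × 25.5% = ¥51,507.92.
Line 3 (E-974, Merania, 2,535 units, ¥537,394.65):
Base rate for E-974 is 5% + ¥0.27/unit.
E-974 has an FTA preferential rate, but origin Merania is not Loresta; base rate stands.
Additional duty on E-974 from Merania: +12.2%. Applied ad valorem rate: 5% + 12.2% = 17.2%.
Duty = ¥537,394.65 × 17.2% + 2,535 × ¥0.27 = ¥93,116.33.
Total = ¥25,994.34 + ¥51,507.92 + ¥93,116.33 = ¥170,618.59.

¥170,618.59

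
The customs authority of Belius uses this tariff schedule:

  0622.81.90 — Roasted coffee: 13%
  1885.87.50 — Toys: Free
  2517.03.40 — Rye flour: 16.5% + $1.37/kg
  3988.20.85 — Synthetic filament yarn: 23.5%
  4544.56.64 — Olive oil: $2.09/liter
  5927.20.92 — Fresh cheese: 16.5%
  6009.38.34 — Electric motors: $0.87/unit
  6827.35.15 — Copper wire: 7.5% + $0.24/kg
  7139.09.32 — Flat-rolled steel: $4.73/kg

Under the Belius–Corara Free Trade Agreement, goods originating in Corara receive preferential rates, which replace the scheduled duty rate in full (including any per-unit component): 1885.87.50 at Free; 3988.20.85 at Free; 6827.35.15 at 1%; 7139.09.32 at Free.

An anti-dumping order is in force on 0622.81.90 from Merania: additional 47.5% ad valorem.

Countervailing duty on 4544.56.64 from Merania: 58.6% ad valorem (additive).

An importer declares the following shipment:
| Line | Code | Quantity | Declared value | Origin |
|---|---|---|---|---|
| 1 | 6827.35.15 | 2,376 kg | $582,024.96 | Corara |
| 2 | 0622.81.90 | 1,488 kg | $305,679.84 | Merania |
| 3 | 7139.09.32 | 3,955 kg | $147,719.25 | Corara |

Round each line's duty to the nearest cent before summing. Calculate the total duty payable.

$190,756.55

Line 1 (6827.35.15, Corara, 2,376 kg, $582,024.96):
Base rate for 6827.35.15 is 7.5% + $0.24/kg.
Origin Corara qualifies under the Belius–Corara agreement and 6827.35.15 is covered: preferential rate 1% applies instead.
Duty = $582,024.96 × 1% = $5,820.25.
Line 2 (0622.81.90, Merania, 1,488 kg, $305,679.84):
Base rate for 0622.81.90 is 13%.
Additional duty on 0622.81.90 from Merania: +47.5%. Applied ad valorem rate: 13% + 47.5% = 60.5%.
Duty = $305,679.84 × 60.5% = $184,936.30.
Line 3 (7139.09.32, Corara, 3,955 kg, $147,719.25):
Base rate for 7139.09.32 is $4.73/kg.
Origin Corara qualifies under the Belius–Corara agreement and 7139.09.32 is covered: preferential rate Free applies instead.
Duty = $147,719.25 × 0% = $0.00.
Total = $5,820.25 + $184,936.30 + $0.00 = $190,756.55.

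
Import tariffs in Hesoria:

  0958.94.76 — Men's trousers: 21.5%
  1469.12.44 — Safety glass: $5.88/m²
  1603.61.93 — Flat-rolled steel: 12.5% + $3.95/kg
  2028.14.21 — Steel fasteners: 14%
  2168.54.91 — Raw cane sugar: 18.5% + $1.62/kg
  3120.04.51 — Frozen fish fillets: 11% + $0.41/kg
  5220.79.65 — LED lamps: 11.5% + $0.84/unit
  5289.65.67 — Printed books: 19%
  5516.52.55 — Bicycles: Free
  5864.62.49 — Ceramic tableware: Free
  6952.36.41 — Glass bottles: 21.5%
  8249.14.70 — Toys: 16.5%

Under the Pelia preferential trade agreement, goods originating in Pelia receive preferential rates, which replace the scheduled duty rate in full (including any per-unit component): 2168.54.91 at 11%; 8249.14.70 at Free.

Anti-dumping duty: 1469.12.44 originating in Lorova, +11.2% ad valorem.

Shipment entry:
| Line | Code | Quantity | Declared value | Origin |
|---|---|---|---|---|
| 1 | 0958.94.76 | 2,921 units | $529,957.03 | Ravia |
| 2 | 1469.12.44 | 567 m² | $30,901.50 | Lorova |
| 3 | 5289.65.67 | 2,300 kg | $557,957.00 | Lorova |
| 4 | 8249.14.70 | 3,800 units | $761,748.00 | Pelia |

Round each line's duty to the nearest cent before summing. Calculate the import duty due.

$226,747.52

Line 1 (0958.94.76, Ravia, 2,921 units, $529,957.03):
Base rate for 0958.94.76 is 21.5%.
Duty = $529,957.03 × 21.5% = $113,940.76.
Line 2 (1469.12.44, Lorova, 567 m², $30,901.50):
Base rate for 1469.12.44 is $5.88/m².
Additional duty on 1469.12.44 from Lorova: +11.2% ad valorem. Applied ad valorem rate = 11.2%.
Duty = $30,901.50 × 11.2% + 567 × $5.88 = $6,794.93.
Line 3 (5289.65.67, Lorova, 2,300 kg, $557,957.00):
Base rate for 5289.65.67 is 19%.
Duty = $557,957.00 × 19% = $106,011.83.
Line 4 (8249.14.70, Pelia, 3,800 units, $761,748.00):
Base rate for 8249.14.70 is 16.5%.
Origin Pelia qualifies under the Hesoria–Pelia agreement and 8249.14.70 is covered: preferential rate Free applies instead.
Duty = $761,748.00 × 0% = $0.00.
Total = $113,940.76 + $6,794.93 + $106,011.83 + $0.00 = $226,747.52.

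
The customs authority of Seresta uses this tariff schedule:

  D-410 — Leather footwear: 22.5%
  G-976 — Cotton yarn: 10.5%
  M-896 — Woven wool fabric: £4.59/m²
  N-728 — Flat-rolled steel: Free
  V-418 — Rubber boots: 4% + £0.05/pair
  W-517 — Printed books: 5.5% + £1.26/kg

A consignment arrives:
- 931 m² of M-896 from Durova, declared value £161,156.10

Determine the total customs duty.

Line 1 (M-896, Durova, 931 m², £161,156.10):
Base rate for M-896 is £4.59/m².
Duty = 931 × £4.59 = £4,273.29.

£4,273.29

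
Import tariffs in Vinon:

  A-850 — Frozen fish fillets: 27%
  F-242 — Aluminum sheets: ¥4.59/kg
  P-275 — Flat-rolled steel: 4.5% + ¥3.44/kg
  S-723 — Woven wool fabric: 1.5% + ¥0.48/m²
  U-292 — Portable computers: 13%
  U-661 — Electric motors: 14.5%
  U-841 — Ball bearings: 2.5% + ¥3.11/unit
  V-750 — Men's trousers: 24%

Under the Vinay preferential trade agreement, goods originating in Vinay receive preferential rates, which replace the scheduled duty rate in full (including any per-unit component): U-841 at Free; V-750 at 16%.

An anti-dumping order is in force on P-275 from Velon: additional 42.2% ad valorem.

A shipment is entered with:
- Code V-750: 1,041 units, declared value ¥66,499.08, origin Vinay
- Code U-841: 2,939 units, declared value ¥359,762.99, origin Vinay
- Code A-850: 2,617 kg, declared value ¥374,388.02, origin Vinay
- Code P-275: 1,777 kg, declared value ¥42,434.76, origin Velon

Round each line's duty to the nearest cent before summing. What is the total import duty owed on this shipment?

¥137,654.53

Line 1 (V-750, Vinay, 1,041 units, ¥66,499.08):
Base rate for V-750 is 24%.
Origin Vinay qualifies under the Vinon–Vinay agreement and V-750 is covered: preferential rate 16% applies instead.
Duty = ¥66,499.08 × 16% = ¥10,639.85.
Line 2 (U-841, Vinay, 2,939 units, ¥359,762.99):
Base rate for U-841 is 2.5% + ¥3.11/unit.
Origin Vinay qualifies under the Vinon–Vinay agreement and U-841 is covered: preferential rate Free applies instead.
Duty = ¥359,762.99 × 0% = ¥0.00.
Line 3 (A-850, Vinay, 2,617 kg, ¥374,388.02):
Base rate for A-850 is 27%.
Origin Vinay is the FTA partner but A-850 is not on the preference list; base rate stands.
Duty = ¥374,388.02 × 27% = ¥101,084.77.
Line 4 (P-275, Velon, 1,777 kg, ¥42,434.76):
Base rate for P-275 is 4.5% + ¥3.44/kg.
Additional duty on P-275 from Velon: +42.2%. Applied ad valorem rate: 4.5% + 42.2% = 46.7%.
Duty = ¥42,434.76 × 46.7% + 1,777 × ¥3.44 = ¥25,929.91.
Total = ¥10,639.85 + ¥0.00 + ¥101,084.77 + ¥25,929.91 = ¥137,654.53.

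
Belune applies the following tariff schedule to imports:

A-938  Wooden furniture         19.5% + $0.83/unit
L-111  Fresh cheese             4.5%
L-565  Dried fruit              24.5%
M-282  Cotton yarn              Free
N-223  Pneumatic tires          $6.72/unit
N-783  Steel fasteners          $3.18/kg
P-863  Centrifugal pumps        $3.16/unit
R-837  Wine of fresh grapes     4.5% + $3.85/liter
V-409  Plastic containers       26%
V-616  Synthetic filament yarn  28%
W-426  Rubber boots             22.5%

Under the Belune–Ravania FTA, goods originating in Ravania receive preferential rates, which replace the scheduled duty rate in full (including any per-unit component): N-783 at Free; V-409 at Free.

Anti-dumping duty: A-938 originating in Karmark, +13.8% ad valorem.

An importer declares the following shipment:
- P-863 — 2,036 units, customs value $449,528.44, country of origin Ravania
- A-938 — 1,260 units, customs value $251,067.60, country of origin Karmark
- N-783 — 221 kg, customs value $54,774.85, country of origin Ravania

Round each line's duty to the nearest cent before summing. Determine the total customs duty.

$91,085.07

Line 1 (P-863, Ravania, 2,036 units, $449,528.44):
Base rate for P-863 is $3.16/unit.
Origin Ravania is the FTA partner but P-863 is not on the preference list; base rate stands.
Duty = 2,036 × $3.16 = $6,433.76.
Line 2 (A-938, Karmark, 1,260 units, $251,067.60):
Base rate for A-938 is 19.5% + $0.83/unit.
Additional duty on A-938 from Karmark: +13.8%. Applied ad valorem rate: 19.5% + 13.8% = 33.3%.
Duty = $251,067.60 × 33.3% + 1,260 × $0.83 = $84,651.31.
Line 3 (N-783, Ravania, 221 kg, $54,774.85):
Base rate for N-783 is $3.18/kg.
Origin Ravania qualifies under the Belune–Ravania agreement and N-783 is covered: preferential rate Free applies instead.
Duty = $54,774.85 × 0% = $0.00.
Total = $6,433.76 + $84,651.31 + $0.00 = $91,085.07.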